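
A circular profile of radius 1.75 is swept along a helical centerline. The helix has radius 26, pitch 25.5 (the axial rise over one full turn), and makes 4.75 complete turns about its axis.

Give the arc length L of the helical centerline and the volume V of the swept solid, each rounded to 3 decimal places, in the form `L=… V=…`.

2πR = 2π·26 = 163.362818
per-turn = √(163.362818² + 25.5²) = √(26687.4103 + 650.25) = √27337.6603 = 165.341042
L = 4.75 × 165.341042 = 785.369951
V = π·1.75² × L = 9.621128 × 785.369951 = 7556.144438

L=785.370 V=7556.144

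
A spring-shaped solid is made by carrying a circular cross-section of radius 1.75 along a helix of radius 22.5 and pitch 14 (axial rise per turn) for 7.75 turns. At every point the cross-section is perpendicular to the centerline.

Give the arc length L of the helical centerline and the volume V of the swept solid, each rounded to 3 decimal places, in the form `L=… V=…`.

L=1100.990 V=10592.762

2πR = 2π·22.5 = 141.371669
per-turn = √(141.371669² + 14²) = √(19985.9489 + 196) = √20181.9489 = 142.063186
L = 7.75 × 142.063186 = 1100.989694
V = π·1.75² × L = 9.621128 × 1100.989694 = 10592.762225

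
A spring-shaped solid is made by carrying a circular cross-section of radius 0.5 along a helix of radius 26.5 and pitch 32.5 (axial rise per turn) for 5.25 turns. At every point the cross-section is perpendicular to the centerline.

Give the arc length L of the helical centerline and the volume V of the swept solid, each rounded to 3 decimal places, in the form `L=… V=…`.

L=890.645 V=699.511

2πR = 2π·26.5 = 166.504411
per-turn = √(166.504411² + 32.5²) = √(27723.7188 + 1056.25) = √28779.9688 = 169.646600
L = 5.25 × 169.646600 = 890.644648
V = π·0.5² × L = 0.785398 × 890.644648 = 699.510671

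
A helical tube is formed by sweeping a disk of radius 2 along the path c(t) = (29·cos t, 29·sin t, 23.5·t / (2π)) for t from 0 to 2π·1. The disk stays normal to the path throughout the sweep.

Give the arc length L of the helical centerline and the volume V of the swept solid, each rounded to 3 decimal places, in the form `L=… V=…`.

L=183.722 V=2308.713

2πR = 2π·29 = 182.212374
per-turn = √(182.212374² + 23.5²) = √(33201.3492 + 552.25) = √33753.5992 = 183.721526
L = 1 × 183.721526 = 183.721526
V = π·2² × L = 12.566371 × 183.721526 = 2308.712789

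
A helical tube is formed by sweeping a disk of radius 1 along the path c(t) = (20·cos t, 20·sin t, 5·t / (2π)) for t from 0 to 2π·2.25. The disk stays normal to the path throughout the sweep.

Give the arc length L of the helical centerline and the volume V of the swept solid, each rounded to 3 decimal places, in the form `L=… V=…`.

L=282.967 V=888.967

2πR = 2π·20 = 125.663706
per-turn = √(125.663706² + 5²) = √(15791.3670 + 25) = √15816.3670 = 125.763139
L = 2.25 × 125.763139 = 282.967062
V = π·1² × L = 3.141593 × 282.967062 = 888.967243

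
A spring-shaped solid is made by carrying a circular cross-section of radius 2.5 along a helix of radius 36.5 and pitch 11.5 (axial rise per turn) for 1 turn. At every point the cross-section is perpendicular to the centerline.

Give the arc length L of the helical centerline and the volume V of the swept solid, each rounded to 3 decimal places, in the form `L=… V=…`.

2πR = 2π·36.5 = 229.336264
per-turn = √(229.336264² + 11.5²) = √(52595.1219 + 132.25) = √52727.3719 = 229.624415
L = 1 × 229.624415 = 229.624415
V = π·2.5² × L = 19.634954 × 229.624415 = 4508.664841

L=229.624 V=4508.665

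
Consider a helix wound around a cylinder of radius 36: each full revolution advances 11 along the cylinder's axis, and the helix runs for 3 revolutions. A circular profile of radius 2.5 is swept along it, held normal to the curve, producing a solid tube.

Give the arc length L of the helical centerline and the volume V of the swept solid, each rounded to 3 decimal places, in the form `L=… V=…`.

L=679.386 V=13339.712

2πR = 2π·36 = 226.194671
per-turn = √(226.194671² + 11²) = √(51164.0292 + 121) = √51285.0292 = 226.461982
L = 3 × 226.461982 = 679.385945
V = π·2.5² × L = 19.634954 × 679.385945 = 13339.711846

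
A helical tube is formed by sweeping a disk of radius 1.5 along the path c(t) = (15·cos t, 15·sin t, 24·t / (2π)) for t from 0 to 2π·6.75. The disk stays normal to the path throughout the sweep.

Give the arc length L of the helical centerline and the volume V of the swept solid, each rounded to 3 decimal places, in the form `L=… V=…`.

2πR = 2π·15 = 94.247780
per-turn = √(94.247780² + 24²) = √(8882.6440 + 576) = √9458.6440 = 97.255560
L = 6.75 × 97.255560 = 656.475030
V = π·1.5² × L = 7.068583 × 656.475030 = 4640.348548

L=656.475 V=4640.349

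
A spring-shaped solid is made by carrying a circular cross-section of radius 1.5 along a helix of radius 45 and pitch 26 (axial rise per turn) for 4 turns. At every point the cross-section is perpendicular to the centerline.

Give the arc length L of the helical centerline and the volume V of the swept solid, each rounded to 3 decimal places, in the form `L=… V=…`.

L=1135.745 V=8028.108

2πR = 2π·45 = 282.743339
per-turn = √(282.743339² + 26²) = √(79943.7956 + 676) = √80619.7956 = 283.936253
L = 4 × 283.936253 = 1135.745011
V = π·1.5² × L = 7.068583 × 1135.745011 = 8028.108413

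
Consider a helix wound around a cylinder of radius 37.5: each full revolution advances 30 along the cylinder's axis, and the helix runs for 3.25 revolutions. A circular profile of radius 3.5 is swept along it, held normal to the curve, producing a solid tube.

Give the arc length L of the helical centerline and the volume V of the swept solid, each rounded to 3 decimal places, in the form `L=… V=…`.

2πR = 2π·37.5 = 235.619449
per-turn = √(235.619449² + 30²) = √(55516.5248 + 900) = √56416.5248 = 237.521630
L = 3.25 × 237.521630 = 771.945298
V = π·3.5² × L = 38.484510 × 771.945298 = 29707.936536

L=771.945 V=29707.937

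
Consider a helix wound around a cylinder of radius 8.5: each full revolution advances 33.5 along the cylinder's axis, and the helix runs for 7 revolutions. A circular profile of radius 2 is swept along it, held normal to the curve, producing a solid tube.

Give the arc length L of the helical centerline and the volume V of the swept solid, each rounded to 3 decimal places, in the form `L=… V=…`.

L=441.309 V=5545.654

2πR = 2π·8.5 = 53.407075
per-turn = √(53.407075² + 33.5²) = √(2852.3157 + 1122.25) = √3974.5657 = 63.044157
L = 7 × 63.044157 = 441.309096
V = π·2² × L = 12.566371 × 441.309096 = 5545.653652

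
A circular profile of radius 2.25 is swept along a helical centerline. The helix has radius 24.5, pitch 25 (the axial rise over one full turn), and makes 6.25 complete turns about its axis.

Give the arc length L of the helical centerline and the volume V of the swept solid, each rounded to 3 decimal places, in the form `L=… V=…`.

L=974.718 V=15502.219

2πR = 2π·24.5 = 153.938040
per-turn = √(153.938040² + 25²) = √(23696.9202 + 625) = √24321.9202 = 155.954866
L = 6.25 × 155.954866 = 974.717911
V = π·2.25² × L = 15.904313 × 974.717911 = 15502.218561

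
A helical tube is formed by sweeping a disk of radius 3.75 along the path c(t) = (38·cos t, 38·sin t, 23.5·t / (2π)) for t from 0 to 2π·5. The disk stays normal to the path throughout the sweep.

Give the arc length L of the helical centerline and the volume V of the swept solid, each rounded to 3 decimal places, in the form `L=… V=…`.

L=1199.574 V=52995.544

2πR = 2π·38 = 238.761042
per-turn = √(238.761042² + 23.5²) = √(57006.8350 + 552.25) = √57559.0850 = 239.914745
L = 5 × 239.914745 = 1199.573727
V = π·3.75² × L = 44.178647 × 1199.573727 = 52995.543847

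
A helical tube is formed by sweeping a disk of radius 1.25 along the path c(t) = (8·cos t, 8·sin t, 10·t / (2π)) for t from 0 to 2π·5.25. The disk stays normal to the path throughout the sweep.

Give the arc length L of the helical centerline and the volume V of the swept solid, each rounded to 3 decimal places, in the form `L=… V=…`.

L=269.065 V=1320.772

2πR = 2π·8 = 50.265482
per-turn = √(50.265482² + 10²) = √(2526.6187 + 100) = √2626.6187 = 51.250549
L = 5.25 × 51.250549 = 269.065380
V = π·1.25² × L = 4.908739 × 269.065380 = 1320.771595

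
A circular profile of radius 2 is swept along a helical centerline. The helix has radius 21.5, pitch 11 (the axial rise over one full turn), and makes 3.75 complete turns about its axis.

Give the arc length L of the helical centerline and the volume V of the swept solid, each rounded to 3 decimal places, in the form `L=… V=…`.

2πR = 2π·21.5 = 135.088484
per-turn = √(135.088484² + 11²) = √(18248.8985 + 121) = √18369.8985 = 135.535599
L = 3.75 × 135.535599 = 508.258495
V = π·2² × L = 12.566371 × 508.258495 = 6386.964622

L=508.258 V=6386.965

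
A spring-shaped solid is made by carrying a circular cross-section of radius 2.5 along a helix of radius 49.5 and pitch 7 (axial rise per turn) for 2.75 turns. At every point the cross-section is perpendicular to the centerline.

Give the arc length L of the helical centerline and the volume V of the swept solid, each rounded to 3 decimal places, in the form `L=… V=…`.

L=855.515 V=16798.002

2πR = 2π·49.5 = 311.017673
per-turn = √(311.017673² + 7²) = √(96731.9927 + 49) = √96780.9927 = 311.096436
L = 2.75 × 311.096436 = 855.515200
V = π·2.5² × L = 19.634954 × 855.515200 = 16798.001672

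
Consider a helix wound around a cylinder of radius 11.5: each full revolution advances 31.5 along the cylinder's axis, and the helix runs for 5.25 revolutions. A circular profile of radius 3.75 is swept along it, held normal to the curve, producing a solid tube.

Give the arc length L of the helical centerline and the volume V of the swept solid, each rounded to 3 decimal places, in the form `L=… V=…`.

2πR = 2π·11.5 = 72.256631
per-turn = √(72.256631² + 31.5²) = √(5221.0207 + 992.25) = √6213.2707 = 78.824303
L = 5.25 × 78.824303 = 413.827590
V = π·3.75² × L = 44.178647 × 413.827590 = 18282.342900

L=413.828 V=18282.343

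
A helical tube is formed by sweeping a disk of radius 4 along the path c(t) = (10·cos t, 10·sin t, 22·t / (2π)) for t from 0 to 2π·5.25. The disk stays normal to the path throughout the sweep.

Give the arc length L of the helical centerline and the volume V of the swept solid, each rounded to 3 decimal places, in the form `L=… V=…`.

2πR = 2π·10 = 62.831853
per-turn = √(62.831853² + 22²) = √(3947.8418 + 484) = √4431.8418 = 66.572079
L = 5.25 × 66.572079 = 349.503417
V = π·4² × L = 50.265482 × 349.503417 = 17567.957878

L=349.503 V=17567.958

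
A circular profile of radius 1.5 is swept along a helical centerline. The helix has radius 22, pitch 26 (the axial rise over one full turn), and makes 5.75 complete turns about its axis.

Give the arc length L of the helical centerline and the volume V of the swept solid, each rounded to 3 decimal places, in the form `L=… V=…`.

2πR = 2π·22 = 138.230077
per-turn = √(138.230077² + 26²) = √(19107.5541 + 676) = √19783.5541 = 140.654023
L = 5.75 × 140.654023 = 808.760631
V = π·1.5² × L = 7.068583 × 808.760631 = 5716.792027

L=808.761 V=5716.792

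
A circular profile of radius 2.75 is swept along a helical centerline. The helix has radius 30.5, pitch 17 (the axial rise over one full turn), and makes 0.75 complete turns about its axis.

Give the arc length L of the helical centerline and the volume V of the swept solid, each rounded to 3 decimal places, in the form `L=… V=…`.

L=144.292 V=3428.138

2πR = 2π·30.5 = 191.637152
per-turn = √(191.637152² + 17²) = √(36724.7980 + 289) = √37013.7980 = 192.389703
L = 0.75 × 192.389703 = 144.292278
V = π·2.75² × L = 23.758294 × 144.292278 = 3428.138416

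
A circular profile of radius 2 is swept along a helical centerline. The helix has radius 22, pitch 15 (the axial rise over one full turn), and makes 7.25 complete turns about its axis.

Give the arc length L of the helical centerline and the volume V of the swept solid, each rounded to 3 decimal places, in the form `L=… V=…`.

2πR = 2π·22 = 138.230077
per-turn = √(138.230077² + 15²) = √(19107.5541 + 225) = √19332.5541 = 139.041555
L = 7.25 × 139.041555 = 1008.051276
V = π·2² × L = 12.566371 × 1008.051276 = 12667.545938

L=1008.051 V=12667.546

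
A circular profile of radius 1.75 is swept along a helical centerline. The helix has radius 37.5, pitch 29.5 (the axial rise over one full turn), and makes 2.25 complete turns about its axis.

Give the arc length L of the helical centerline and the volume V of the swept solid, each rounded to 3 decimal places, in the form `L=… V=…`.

L=534.283 V=5140.402

2πR = 2π·37.5 = 235.619449
per-turn = √(235.619449² + 29.5²) = √(55516.5248 + 870.25) = √56386.7748 = 237.458996
L = 2.25 × 237.458996 = 534.282741
V = π·1.75² × L = 9.621128 × 534.282741 = 5140.402372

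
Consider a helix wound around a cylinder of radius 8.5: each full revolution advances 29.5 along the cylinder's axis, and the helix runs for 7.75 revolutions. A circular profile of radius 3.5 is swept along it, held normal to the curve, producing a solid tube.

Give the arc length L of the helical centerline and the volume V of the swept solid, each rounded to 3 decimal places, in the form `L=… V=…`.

2πR = 2π·8.5 = 53.407075
per-turn = √(53.407075² + 29.5²) = √(2852.3157 + 870.25) = √3722.5657 = 61.012832
L = 7.75 × 61.012832 = 472.849448
V = π·3.5² × L = 38.484510 × 472.849448 = 18197.379321

L=472.849 V=18197.379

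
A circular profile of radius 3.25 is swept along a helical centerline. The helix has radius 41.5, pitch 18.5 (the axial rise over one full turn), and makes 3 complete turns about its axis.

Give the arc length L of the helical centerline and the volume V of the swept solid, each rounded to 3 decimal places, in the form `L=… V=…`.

L=784.223 V=26022.926

2πR = 2π·41.5 = 260.752190
per-turn = √(260.752190² + 18.5²) = √(67991.7047 + 342.25) = √68333.9547 = 261.407641
L = 3 × 261.407641 = 784.222923
V = π·3.25² × L = 33.183072 × 784.222923 = 26022.926024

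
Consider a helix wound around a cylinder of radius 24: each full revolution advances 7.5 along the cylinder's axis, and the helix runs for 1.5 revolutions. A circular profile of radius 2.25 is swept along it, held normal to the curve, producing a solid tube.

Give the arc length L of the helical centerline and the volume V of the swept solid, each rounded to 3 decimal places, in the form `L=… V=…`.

L=226.474 V=3601.918

2πR = 2π·24 = 150.796447
per-turn = √(150.796447² + 7.5²) = √(22739.5685 + 56.25) = √22795.8185 = 150.982842
L = 1.5 × 150.982842 = 226.474263
V = π·2.25² × L = 15.904313 × 226.474263 = 3601.917519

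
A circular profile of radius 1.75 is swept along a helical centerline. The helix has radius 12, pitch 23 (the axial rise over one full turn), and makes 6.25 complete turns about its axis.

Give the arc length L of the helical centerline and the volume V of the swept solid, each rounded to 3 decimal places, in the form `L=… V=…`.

L=492.677 V=4740.104

2πR = 2π·12 = 75.398224
per-turn = √(75.398224² + 23²) = √(5684.8921 + 529) = √6213.8921 = 78.828245
L = 6.25 × 78.828245 = 492.676528
V = π·1.75² × L = 9.621128 × 492.676528 = 4740.103696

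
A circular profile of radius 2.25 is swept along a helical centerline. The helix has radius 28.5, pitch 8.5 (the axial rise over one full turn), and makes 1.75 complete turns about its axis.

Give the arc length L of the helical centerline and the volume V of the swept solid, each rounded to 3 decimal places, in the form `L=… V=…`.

2πR = 2π·28.5 = 179.070781
per-turn = √(179.070781² + 8.5²) = √(32066.3447 + 72.25) = √32138.5947 = 179.272404
L = 1.75 × 179.272404 = 313.726706
V = π·2.25² × L = 15.904313 × 313.726706 = 4989.607674

L=313.727 V=4989.608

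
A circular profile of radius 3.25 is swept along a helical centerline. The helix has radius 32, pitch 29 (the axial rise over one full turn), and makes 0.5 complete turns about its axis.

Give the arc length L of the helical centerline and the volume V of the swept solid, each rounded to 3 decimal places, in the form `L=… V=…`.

2πR = 2π·32 = 201.061930
per-turn = √(201.061930² + 29²) = √(40425.8996 + 841) = √41266.8996 = 203.142560
L = 0.5 × 203.142560 = 101.571280
V = π·3.25² × L = 33.183072 × 101.571280 = 3370.447136

L=101.571 V=3370.447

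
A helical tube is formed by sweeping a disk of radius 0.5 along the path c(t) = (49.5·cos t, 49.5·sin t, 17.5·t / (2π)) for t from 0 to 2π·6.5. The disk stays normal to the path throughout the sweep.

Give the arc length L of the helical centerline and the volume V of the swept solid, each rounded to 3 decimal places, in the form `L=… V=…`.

L=2024.813 V=1590.284

2πR = 2π·49.5 = 311.017673
per-turn = √(311.017673² + 17.5²) = √(96731.9927 + 306.25) = √97038.2427 = 311.509619
L = 6.5 × 311.509619 = 2024.812524
V = π·0.5² × L = 0.785398 × 2024.812524 = 1590.284037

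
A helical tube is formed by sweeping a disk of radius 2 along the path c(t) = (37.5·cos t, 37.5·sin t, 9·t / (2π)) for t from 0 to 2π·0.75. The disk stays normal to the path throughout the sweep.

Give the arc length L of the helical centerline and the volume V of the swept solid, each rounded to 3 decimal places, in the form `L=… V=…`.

L=176.843 V=2222.280

2πR = 2π·37.5 = 235.619449
per-turn = √(235.619449² + 9²) = √(55516.5248 + 81) = √55597.5248 = 235.791274
L = 0.75 × 235.791274 = 176.843455
V = π·2² × L = 12.566371 × 176.843455 = 2222.280400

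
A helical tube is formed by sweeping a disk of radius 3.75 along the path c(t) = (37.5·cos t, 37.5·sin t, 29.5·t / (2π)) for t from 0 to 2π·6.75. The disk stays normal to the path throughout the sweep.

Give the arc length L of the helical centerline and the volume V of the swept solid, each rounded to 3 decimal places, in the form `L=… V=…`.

L=1602.848 V=70811.665

2πR = 2π·37.5 = 235.619449
per-turn = √(235.619449² + 29.5²) = √(55516.5248 + 870.25) = √56386.7748 = 237.458996
L = 6.75 × 237.458996 = 1602.848223
V = π·3.75² × L = 44.178647 × 1602.848223 = 70811.665328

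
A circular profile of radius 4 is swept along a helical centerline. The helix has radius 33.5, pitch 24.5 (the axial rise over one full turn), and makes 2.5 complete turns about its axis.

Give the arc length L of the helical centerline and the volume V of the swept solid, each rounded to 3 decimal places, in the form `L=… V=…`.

L=529.769 V=26629.116

2πR = 2π·33.5 = 210.486708
per-turn = √(210.486708² + 24.5²) = √(44304.6542 + 600.25) = √44904.9042 = 211.907773
L = 2.5 × 211.907773 = 529.769432
V = π·4² × L = 50.265482 × 529.769432 = 26629.116086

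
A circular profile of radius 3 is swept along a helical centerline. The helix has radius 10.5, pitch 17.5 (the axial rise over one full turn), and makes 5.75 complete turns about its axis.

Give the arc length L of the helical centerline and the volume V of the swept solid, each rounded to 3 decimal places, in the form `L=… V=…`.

2πR = 2π·10.5 = 65.973446
per-turn = √(65.973446² + 17.5²) = √(4352.4955 + 306.25) = √4658.7455 = 68.255004
L = 5.75 × 68.255004 = 392.466272
V = π·3² × L = 28.274334 × 392.466272 = 11096.722404

L=392.466 V=11096.722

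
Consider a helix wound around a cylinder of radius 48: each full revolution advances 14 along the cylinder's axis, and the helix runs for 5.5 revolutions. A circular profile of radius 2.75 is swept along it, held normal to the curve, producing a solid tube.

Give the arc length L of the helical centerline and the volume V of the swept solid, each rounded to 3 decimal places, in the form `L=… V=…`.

2πR = 2π·48 = 301.592895
per-turn = √(301.592895² + 14²) = √(90958.2742 + 196) = √91154.2742 = 301.917661
L = 5.5 × 301.917661 = 1660.547137
V = π·2.75² × L = 23.758294 × 1660.547137 = 39451.767811

L=1660.547 V=39451.768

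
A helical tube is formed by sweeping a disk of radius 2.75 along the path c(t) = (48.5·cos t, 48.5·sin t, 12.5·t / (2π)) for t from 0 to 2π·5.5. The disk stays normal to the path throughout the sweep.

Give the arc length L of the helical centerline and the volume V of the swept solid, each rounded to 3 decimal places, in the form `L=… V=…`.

2πR = 2π·48.5 = 304.734487
per-turn = √(304.734487² + 12.5²) = √(92863.1078 + 156.25) = √93019.3578 = 304.990750
L = 5.5 × 304.990750 = 1677.449127
V = π·2.75² × L = 23.758294 × 1677.449127 = 39853.330273

L=1677.449 V=39853.330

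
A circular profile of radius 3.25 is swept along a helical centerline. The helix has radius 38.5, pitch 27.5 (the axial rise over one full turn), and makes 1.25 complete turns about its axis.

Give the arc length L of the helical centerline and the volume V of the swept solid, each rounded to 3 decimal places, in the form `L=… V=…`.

2πR = 2π·38.5 = 241.902634
per-turn = √(241.902634² + 27.5²) = √(58516.8845 + 756.25) = √59273.1345 = 243.460745
L = 1.25 × 243.460745 = 304.325932
V = π·3.25² × L = 33.183072 × 304.325932 = 10098.469423

L=304.326 V=10098.469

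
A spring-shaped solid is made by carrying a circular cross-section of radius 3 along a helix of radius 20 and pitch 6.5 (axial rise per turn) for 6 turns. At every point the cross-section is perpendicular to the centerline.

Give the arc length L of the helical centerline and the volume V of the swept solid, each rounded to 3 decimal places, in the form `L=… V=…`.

L=754.990 V=21346.845

2πR = 2π·20 = 125.663706
per-turn = √(125.663706² + 6.5²) = √(15791.3670 + 42.25) = √15833.6170 = 125.831701
L = 6 × 125.831701 = 754.990208
V = π·3² × L = 28.274334 × 754.990208 = 21346.845206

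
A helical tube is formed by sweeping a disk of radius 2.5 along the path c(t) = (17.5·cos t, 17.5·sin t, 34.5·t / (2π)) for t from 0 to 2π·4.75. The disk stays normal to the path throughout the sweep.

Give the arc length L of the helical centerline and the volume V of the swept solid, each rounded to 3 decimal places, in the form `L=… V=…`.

2πR = 2π·17.5 = 109.955743
per-turn = √(109.955743² + 34.5²) = √(12090.2654 + 1190.25) = √13280.5154 = 115.241118
L = 4.75 × 115.241118 = 547.395313
V = π·2.5² × L = 19.634954 × 547.395313 = 10748.081834

L=547.395 V=10748.082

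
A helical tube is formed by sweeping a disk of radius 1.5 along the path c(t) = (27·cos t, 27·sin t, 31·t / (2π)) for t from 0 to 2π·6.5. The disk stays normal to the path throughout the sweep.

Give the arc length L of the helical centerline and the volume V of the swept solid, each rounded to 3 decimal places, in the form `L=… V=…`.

L=1120.958 V=7923.587

2πR = 2π·27 = 169.646003
per-turn = √(169.646003² + 31²) = √(28779.7664 + 961) = √29740.7664 = 172.455114
L = 6.5 × 172.455114 = 1120.958243
V = π·1.5² × L = 7.068583 × 1120.958243 = 7923.586905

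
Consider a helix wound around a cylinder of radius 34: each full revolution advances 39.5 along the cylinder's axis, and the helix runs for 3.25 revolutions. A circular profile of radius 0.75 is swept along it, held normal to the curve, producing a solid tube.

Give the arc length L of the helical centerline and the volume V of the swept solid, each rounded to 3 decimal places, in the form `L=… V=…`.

L=706.061 V=1247.712

2πR = 2π·34 = 213.628300
per-turn = √(213.628300² + 39.5²) = √(45637.0508 + 1560.25) = √47197.3008 = 217.249398
L = 3.25 × 217.249398 = 706.060542
V = π·0.75² × L = 1.767146 × 706.060542 = 1247.711969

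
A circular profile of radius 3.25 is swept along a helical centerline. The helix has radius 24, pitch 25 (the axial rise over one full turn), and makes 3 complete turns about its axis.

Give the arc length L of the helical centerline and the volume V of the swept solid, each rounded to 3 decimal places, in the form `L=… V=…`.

L=458.564 V=15216.569

2πR = 2π·24 = 150.796447
per-turn = √(150.796447² + 25²) = √(22739.5685 + 625) = √23364.5685 = 152.854730
L = 3 × 152.854730 = 458.564191
V = π·3.25² × L = 33.183072 × 458.564191 = 15216.568737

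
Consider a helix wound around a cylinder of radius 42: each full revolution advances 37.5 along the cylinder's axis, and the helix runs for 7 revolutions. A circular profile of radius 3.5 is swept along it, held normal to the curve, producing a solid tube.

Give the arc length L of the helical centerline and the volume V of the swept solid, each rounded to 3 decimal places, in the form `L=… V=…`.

L=1865.814 V=71804.947

2πR = 2π·42 = 263.893783
per-turn = √(263.893783² + 37.5²) = √(69639.9287 + 1406.25) = √71046.1787 = 266.544891
L = 7 × 266.544891 = 1865.814234
V = π·3.5² × L = 38.484510 × 1865.814234 = 71804.946541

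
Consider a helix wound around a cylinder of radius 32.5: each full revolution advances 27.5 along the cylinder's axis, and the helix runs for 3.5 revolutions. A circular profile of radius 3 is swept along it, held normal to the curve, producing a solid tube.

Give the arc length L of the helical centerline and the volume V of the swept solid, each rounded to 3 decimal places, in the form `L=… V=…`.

2πR = 2π·32.5 = 204.203522
per-turn = √(204.203522² + 27.5²) = √(41699.0786 + 756.25) = √42455.3286 = 206.046909
L = 3.5 × 206.046909 = 721.164181
V = π·3² × L = 28.274334 × 721.164181 = 20390.436824

L=721.164 V=20390.437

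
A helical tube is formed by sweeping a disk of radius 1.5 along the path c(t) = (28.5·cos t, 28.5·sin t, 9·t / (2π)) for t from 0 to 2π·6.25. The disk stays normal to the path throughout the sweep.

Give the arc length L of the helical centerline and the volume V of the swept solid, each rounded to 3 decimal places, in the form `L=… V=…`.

2πR = 2π·28.5 = 179.070781
per-turn = √(179.070781² + 9²) = √(32066.3447 + 81) = √32147.3447 = 179.296806
L = 6.25 × 179.296806 = 1120.605038
V = π·1.5² × L = 7.068583 × 1120.605038 = 7921.090252

L=1120.605 V=7921.090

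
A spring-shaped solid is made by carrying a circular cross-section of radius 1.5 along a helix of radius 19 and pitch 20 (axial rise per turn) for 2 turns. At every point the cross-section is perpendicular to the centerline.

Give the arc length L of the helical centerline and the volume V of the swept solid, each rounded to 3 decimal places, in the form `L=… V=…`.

L=242.088 V=1711.223

2πR = 2π·19 = 119.380521
per-turn = √(119.380521² + 20²) = √(14251.7088 + 400) = √14651.7088 = 121.044243
L = 2 × 121.044243 = 242.088486
V = π·1.5² × L = 7.068583 × 242.088486 = 1711.222670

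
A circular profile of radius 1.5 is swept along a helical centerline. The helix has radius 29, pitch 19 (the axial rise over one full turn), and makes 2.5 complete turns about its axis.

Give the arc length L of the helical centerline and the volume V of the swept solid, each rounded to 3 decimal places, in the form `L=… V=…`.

2πR = 2π·29 = 182.212374
per-turn = √(182.212374² + 19²) = √(33201.3492 + 361) = √33562.3492 = 183.200298
L = 2.5 × 183.200298 = 458.000745
V = π·1.5² × L = 7.068583 × 458.000745 = 3237.416496

L=458.001 V=3237.416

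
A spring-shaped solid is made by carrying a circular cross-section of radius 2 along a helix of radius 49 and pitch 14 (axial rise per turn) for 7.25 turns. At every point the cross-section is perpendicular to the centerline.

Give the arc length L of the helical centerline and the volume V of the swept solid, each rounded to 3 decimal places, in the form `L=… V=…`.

2πR = 2π·49 = 307.876080
per-turn = √(307.876080² + 14²) = √(94787.6807 + 196) = √94983.6807 = 308.194226
L = 7.25 × 308.194226 = 2234.408135
V = π·2² × L = 12.566371 × 2234.408135 = 28078.400732

L=2234.408 V=28078.401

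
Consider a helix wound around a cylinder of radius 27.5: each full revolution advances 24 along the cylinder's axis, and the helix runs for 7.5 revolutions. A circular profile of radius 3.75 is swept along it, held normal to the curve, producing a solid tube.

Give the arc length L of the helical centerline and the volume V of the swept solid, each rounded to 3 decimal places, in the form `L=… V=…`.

L=1308.348 V=57801.051

2πR = 2π·27.5 = 172.787596
per-turn = √(172.787596² + 24²) = √(29855.5533 + 576) = √30431.5533 = 174.446420
L = 7.5 × 174.446420 = 1308.348147
V = π·3.75² × L = 44.178647 × 1308.348147 = 57801.050537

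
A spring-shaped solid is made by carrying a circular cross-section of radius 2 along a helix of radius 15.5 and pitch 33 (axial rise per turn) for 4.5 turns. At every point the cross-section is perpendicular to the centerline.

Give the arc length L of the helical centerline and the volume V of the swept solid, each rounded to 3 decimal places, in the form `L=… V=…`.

2πR = 2π·15.5 = 97.389372
per-turn = √(97.389372² + 33²) = √(9484.6898 + 1089) = √10573.6898 = 102.828449
L = 4.5 × 102.828449 = 462.728018
V = π·2² × L = 12.566371 × 462.728018 = 5814.811773

L=462.728 V=5814.812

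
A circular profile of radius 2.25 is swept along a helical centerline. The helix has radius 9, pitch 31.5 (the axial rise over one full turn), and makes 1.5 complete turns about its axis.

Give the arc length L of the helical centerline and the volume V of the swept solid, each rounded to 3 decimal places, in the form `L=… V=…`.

L=97.095 V=1544.235

2πR = 2π·9 = 56.548668
per-turn = √(56.548668² + 31.5²) = √(3197.7518 + 992.25) = √4190.0018 = 64.730223
L = 1.5 × 64.730223 = 97.095335
V = π·2.25² × L = 15.904313 × 97.095335 = 1544.234583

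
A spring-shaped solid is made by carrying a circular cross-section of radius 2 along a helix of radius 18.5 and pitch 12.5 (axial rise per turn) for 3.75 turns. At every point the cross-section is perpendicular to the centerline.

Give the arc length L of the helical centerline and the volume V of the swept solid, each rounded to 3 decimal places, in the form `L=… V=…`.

L=438.409 V=5509.212

2πR = 2π·18.5 = 116.238928
per-turn = √(116.238928² + 12.5²) = √(13511.4884 + 156.25) = √13667.7384 = 116.909103
L = 3.75 × 116.909103 = 438.409137
V = π·2² × L = 12.566371 × 438.409137 = 5509.211699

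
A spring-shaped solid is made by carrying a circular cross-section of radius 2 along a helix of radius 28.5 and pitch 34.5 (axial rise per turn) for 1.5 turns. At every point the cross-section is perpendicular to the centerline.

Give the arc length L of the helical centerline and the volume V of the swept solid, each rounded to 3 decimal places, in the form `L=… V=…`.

L=273.546 V=3437.479

2πR = 2π·28.5 = 179.070781
per-turn = √(179.070781² + 34.5²) = √(32066.3447 + 1190.25) = √33256.5947 = 182.363907
L = 1.5 × 182.363907 = 273.545861
V = π·2² × L = 12.566371 × 273.545861 = 3437.478669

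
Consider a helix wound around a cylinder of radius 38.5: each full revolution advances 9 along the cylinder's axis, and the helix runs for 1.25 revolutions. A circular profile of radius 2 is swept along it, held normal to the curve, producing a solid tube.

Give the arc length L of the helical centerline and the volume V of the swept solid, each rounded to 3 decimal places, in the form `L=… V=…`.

2πR = 2π·38.5 = 241.902634
per-turn = √(241.902634² + 9²) = √(58516.8845 + 81) = √58597.8845 = 242.069999
L = 1.25 × 242.069999 = 302.587499
V = π·2² × L = 12.566371 × 302.587499 = 3802.426655

L=302.587 V=3802.427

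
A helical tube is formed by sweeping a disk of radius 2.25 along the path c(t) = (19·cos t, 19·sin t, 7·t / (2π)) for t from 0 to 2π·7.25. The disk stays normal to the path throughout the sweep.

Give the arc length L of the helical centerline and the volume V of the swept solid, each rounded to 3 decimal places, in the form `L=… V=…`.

2πR = 2π·19 = 119.380521
per-turn = √(119.380521² + 7²) = √(14251.7088 + 49) = √14300.7088 = 119.585571
L = 7.25 × 119.585571 = 866.995389
V = π·2.25² × L = 15.904313 × 866.995389 = 13788.965865

L=866.995 V=13788.966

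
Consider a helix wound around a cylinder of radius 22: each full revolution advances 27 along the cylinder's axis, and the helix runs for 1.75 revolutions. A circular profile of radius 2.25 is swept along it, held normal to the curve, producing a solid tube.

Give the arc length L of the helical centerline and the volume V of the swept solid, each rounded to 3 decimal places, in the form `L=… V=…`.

L=246.474 V=3920.000

2πR = 2π·22 = 138.230077
per-turn = √(138.230077² + 27²) = √(19107.5541 + 729) = √19836.5541 = 140.842302
L = 1.75 × 140.842302 = 246.474029
V = π·2.25² × L = 15.904313 × 246.474029 = 3920.000057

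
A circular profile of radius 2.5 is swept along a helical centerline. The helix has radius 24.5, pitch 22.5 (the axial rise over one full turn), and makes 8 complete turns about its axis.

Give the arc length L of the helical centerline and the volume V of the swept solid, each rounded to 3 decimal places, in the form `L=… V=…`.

2πR = 2π·24.5 = 153.938040
per-turn = √(153.938040² + 22.5²) = √(23696.9202 + 506.25) = √24203.1702 = 155.573681
L = 8 × 155.573681 = 1244.589447
V = π·2.5² × L = 19.634954 × 1244.589447 = 24437.456639

L=1244.589 V=24437.457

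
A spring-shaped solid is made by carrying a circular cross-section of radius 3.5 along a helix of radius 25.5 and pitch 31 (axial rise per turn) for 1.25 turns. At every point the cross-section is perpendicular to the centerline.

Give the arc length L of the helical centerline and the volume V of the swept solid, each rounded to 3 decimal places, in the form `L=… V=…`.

2πR = 2π·25.5 = 160.221225
per-turn = √(160.221225² + 31²) = √(25670.8410 + 961) = √26631.8410 = 163.192650
L = 1.25 × 163.192650 = 203.990813
V = π·3.5² × L = 38.484510 × 203.990813 = 7850.486470

L=203.991 V=7850.486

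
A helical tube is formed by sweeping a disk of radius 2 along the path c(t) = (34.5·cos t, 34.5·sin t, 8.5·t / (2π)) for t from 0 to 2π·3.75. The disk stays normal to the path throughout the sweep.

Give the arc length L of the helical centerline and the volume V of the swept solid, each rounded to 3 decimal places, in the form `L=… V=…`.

L=813.512 V=10222.891

2πR = 2π·34.5 = 216.769893
per-turn = √(216.769893² + 8.5²) = √(46989.1866 + 72.25) = √47061.4366 = 216.936480
L = 3.75 × 216.936480 = 813.511802
V = π·2² × L = 12.566371 × 813.511802 = 10222.890800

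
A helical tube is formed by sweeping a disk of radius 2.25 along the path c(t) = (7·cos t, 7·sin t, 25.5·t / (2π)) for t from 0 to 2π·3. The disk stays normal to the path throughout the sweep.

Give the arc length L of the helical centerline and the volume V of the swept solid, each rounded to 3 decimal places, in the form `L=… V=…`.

L=152.520 V=2425.720

2πR = 2π·7 = 43.982297
per-turn = √(43.982297² + 25.5²) = √(1934.4425 + 650.25) = √2584.6925 = 50.839871
L = 3 × 50.839871 = 152.519612
V = π·2.25² × L = 15.904313 × 152.519612 = 2425.719625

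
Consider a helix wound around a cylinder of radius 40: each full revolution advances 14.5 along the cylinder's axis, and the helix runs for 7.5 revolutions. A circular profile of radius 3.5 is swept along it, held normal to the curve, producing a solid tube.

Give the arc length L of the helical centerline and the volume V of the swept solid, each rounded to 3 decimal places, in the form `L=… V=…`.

2πR = 2π·40 = 251.327412
per-turn = √(251.327412² + 14.5²) = √(63165.4682 + 210.25) = √63375.7182 = 251.745344
L = 7.5 × 251.745344 = 1888.090079
V = π·3.5² × L = 38.484510 × 1888.090079 = 72662.221543

L=1888.090 V=72662.222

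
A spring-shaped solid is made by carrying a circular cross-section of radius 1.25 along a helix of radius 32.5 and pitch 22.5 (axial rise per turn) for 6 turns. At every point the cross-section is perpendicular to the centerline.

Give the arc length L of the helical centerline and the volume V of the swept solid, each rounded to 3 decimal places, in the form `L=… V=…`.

L=1232.636 V=6050.688

2πR = 2π·32.5 = 204.203522
per-turn = √(204.203522² + 22.5²) = √(41699.0786 + 506.25) = √42205.3286 = 205.439355
L = 6 × 205.439355 = 1232.636130
V = π·1.25² × L = 4.908739 × 1232.636130 = 6050.688455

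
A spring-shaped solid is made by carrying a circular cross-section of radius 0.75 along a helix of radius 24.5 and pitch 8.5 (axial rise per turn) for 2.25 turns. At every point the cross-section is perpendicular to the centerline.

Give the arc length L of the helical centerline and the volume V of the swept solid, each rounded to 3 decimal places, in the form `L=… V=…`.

2πR = 2π·24.5 = 153.938040
per-turn = √(153.938040² + 8.5²) = √(23696.9202 + 72.25) = √23769.1702 = 154.172534
L = 2.25 × 154.172534 = 346.888201
V = π·0.75² × L = 1.767146 × 346.888201 = 613.002051

L=346.888 V=613.002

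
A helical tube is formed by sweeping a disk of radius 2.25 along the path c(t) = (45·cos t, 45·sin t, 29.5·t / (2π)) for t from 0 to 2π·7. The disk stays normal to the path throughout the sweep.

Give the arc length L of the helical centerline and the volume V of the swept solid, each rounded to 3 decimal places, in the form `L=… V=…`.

2πR = 2π·45 = 282.743339
per-turn = √(282.743339² + 29.5²) = √(79943.7956 + 870.25) = √80814.0456 = 284.278113
L = 7 × 284.278113 = 1989.946792
V = π·2.25² × L = 15.904313 × 1989.946792 = 31648.736260

L=1989.947 V=31648.736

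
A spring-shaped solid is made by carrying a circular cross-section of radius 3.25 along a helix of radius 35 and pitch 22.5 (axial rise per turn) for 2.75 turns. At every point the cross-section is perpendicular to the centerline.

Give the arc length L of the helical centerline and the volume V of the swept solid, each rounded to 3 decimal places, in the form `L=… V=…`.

L=607.914 V=20172.444

2πR = 2π·35 = 219.911486
per-turn = √(219.911486² + 22.5²) = √(48361.0616 + 506.25) = √48867.3116 = 221.059520
L = 2.75 × 221.059520 = 607.913681
V = π·3.25² × L = 33.183072 × 607.913681 = 20172.443696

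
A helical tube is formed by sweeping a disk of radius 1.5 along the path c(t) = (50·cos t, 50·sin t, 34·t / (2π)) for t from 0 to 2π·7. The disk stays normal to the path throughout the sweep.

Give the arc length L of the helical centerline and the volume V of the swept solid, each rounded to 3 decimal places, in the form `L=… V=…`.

L=2211.956 V=15635.397

2πR = 2π·50 = 314.159265
per-turn = √(314.159265² + 34²) = √(98696.0440 + 1156) = √99852.0440 = 315.993740
L = 7 × 315.993740 = 2211.956183
V = π·1.5² × L = 7.068583 × 2211.956183 = 15635.396914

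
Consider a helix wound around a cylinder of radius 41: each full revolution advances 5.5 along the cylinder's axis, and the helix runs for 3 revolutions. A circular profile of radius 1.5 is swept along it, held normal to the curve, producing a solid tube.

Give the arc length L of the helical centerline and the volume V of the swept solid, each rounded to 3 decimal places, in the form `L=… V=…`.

L=773.008 V=5464.071

2πR = 2π·41 = 257.610598
per-turn = √(257.610598² + 5.5²) = √(66363.2200 + 30.25) = √66393.4700 = 257.669304
L = 3 × 257.669304 = 773.007911
V = π·1.5² × L = 7.068583 × 773.007911 = 5464.070940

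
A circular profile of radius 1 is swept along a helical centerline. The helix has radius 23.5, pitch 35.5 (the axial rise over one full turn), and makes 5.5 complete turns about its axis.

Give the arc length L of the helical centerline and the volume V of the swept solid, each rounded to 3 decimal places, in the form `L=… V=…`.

L=835.244 V=2623.995

2πR = 2π·23.5 = 147.654855
per-turn = √(147.654855² + 35.5²) = √(21801.9561 + 1260.25) = √23062.2061 = 151.862458
L = 5.5 × 151.862458 = 835.243518
V = π·1² × L = 3.141593 × 835.243518 = 2623.994902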